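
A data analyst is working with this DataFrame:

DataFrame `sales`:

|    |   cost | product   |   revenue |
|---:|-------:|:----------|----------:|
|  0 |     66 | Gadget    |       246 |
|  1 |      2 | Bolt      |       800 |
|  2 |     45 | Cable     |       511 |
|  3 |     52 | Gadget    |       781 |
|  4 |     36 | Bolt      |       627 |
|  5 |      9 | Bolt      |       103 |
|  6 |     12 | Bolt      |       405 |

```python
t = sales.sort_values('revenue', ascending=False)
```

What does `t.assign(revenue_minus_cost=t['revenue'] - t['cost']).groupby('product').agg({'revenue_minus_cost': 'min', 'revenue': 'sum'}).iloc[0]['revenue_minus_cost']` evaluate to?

sort by revenue descending:
   cost product  revenue
1     2    Bolt      800
3    52  Gadget      781
4    36    Bolt      627
2    45   Cable      511
6    12    Bolt      405
0    66  Gadget      246
5     9    Bolt      103
add column revenue_minus_cost = t['revenue'] - t['cost']:
   cost product  revenue  revenue_minus_cost
1     2    Bolt      800                 798
3    52  Gadget      781                 729
4    36    Bolt      627                 591
2    45   Cable      511                 466
6    12    Bolt      405                 393
0    66  Gadget      246                 180
5     9    Bolt      103                  94
group by product: min(revenue_minus_cost), sum(revenue):
         revenue_minus_cost  revenue
product                             
Bolt                     94     1935
Cable                   466      511
Gadget                  180     1027
The value at position 0, column 'revenue_minus_cost' is 94.

94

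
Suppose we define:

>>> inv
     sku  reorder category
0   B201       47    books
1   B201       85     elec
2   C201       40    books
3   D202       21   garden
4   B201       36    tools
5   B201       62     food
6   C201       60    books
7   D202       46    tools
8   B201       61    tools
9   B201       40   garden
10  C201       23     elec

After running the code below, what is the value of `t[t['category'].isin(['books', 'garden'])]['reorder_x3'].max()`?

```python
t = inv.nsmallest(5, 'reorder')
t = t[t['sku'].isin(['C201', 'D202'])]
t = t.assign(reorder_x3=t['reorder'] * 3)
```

take 5 rows with smallest reorder:
     sku  reorder category
3   D202       21   garden
10  C201       23     elec
4   B201       36    tools
2   C201       40    books
9   B201       40   garden
filter rows where sku in ['C201', 'D202']:
     sku  reorder category
3   D202       21   garden
10  C201       23     elec
2   C201       40    books
add column reorder_x3 = t['reorder'] * 3:
     sku  reorder category  reorder_x3
3   D202       21   garden          63
10  C201       23     elec          69
2   C201       40    books         120
filter rows where category in ['books', 'garden']:
    sku  reorder category  reorder_x3
3  D202       21   garden          63
2  C201       40    books         120
Taking the max of column 'reorder_x3' gives 120.

120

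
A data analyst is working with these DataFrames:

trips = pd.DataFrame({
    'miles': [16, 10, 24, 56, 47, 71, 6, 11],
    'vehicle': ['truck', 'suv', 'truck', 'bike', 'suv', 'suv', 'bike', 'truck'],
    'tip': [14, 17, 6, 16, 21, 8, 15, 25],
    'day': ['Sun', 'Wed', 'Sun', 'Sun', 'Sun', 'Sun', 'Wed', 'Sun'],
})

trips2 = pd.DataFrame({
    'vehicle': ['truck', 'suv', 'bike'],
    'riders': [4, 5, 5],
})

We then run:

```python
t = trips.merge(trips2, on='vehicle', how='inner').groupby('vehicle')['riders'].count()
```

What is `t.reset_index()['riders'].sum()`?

merge on 'vehicle' (how='inner') → 8 rows:
   miles vehicle  tip  day  riders
0     16   truck   14  Sun       4
1     10     suv   17  Wed       5
2     24   truck    6  Sun       4
3     56    bike   16  Sun       5
4     47     suv   21  Sun       5
5     71     suv    8  Sun       5
6      6    bike   15  Wed       5
7     11   truck   25  Sun       4
group by vehicle, count of riders:
vehicle
bike     2
suv      3
truck    3
Name: riders, dtype: int64
reset_index():
  vehicle  riders
0    bike       2
1     suv       3
2   truck       3

8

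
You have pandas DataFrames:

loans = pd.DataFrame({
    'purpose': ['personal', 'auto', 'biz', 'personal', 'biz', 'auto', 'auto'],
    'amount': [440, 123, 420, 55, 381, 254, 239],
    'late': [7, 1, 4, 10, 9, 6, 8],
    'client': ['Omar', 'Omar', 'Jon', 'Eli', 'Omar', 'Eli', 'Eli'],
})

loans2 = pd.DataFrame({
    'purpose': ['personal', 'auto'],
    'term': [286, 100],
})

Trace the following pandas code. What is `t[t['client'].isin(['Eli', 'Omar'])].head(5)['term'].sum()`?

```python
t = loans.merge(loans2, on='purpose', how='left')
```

merge on 'purpose' (how='left') → 7 rows:
    purpose  amount  late client   term
0  personal     440     7   Omar  286.0
1      auto     123     1   Omar  100.0
2       biz     420     4    Jon    NaN
3  personal      55    10    Eli  286.0
4       biz     381     9   Omar    NaN
5      auto     254     6    Eli  100.0
6      auto     239     8    Eli  100.0
filter rows where client in ['Eli', 'Omar']:
    purpose  amount  late client   term
0  personal     440     7   Omar  286.0
1      auto     123     1   Omar  100.0
3  personal      55    10    Eli  286.0
4       biz     381     9   Omar    NaN
5      auto     254     6    Eli  100.0
6      auto     239     8    Eli  100.0
take first 5 rows:
    purpose  amount  late client   term
0  personal     440     7   Omar  286.0
1      auto     123     1   Omar  100.0
3  personal      55    10    Eli  286.0
4       biz     381     9   Omar    NaN
5      auto     254     6    Eli  100.0
sum of column 'term' → 772.0

772.0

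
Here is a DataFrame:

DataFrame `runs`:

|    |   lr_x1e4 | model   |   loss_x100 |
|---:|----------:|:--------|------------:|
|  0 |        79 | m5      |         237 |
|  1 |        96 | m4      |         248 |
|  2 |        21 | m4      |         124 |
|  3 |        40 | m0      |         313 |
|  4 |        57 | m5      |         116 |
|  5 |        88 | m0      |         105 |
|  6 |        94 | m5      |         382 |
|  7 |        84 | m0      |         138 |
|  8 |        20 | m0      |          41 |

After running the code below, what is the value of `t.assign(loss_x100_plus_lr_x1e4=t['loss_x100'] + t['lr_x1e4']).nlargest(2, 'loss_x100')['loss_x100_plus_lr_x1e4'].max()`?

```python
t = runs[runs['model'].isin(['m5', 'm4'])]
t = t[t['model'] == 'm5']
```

filter rows where model in ['m5', 'm4']:
   lr_x1e4 model  loss_x100
0       79    m5        237
1       96    m4        248
2       21    m4        124
4       57    m5        116
6       94    m5        382
filter rows where model == 'm5':
   lr_x1e4 model  loss_x100
0       79    m5        237
4       57    m5        116
6       94    m5        382
add column loss_x100_plus_lr_x1e4 = t['loss_x100'] + t['lr_x1e4']:
   lr_x1e4 model  loss_x100  loss_x100_plus_lr_x1e4
0       79    m5        237                     316
4       57    m5        116                     173
6       94    m5        382                     476
take 2 rows with largest loss_x100:
   lr_x1e4 model  loss_x100  loss_x100_plus_lr_x1e4
6       94    m5        382                     476
0       79    m5        237                     316
max of column 'loss_x100_plus_lr_x1e4' → 476

476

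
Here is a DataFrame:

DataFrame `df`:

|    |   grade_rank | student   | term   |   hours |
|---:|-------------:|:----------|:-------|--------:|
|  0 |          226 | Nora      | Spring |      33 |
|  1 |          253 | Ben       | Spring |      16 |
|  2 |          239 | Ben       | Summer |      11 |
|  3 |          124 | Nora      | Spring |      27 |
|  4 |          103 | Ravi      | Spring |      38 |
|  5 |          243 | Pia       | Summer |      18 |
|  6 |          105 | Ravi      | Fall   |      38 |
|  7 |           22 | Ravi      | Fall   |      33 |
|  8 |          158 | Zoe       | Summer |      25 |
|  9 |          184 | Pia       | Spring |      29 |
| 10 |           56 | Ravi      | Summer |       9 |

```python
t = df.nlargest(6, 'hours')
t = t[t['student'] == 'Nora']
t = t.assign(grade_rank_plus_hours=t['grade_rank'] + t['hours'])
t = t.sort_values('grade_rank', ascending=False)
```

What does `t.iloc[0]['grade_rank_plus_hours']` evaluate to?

take 6 rows with largest hours:
   grade_rank student    term  hours
4         103    Ravi  Spring     38
6         105    Ravi    Fall     38
0         226    Nora  Spring     33
7          22    Ravi    Fall     33
9         184     Pia  Spring     29
3         124    Nora  Spring     27
filter rows where student == 'Nora':
   grade_rank student    term  hours
0         226    Nora  Spring     33
3         124    Nora  Spring     27
add column grade_rank_plus_hours = t['grade_rank'] + t['hours']:
   grade_rank student    term  hours  grade_rank_plus_hours
0         226    Nora  Spring     33                    259
3         124    Nora  Spring     27                    151
sort by grade_rank descending:
   grade_rank student    term  hours  grade_rank_plus_hours
0         226    Nora  Spring     33                    259
3         124    Nora  Spring     27                    151
Hence 259.

259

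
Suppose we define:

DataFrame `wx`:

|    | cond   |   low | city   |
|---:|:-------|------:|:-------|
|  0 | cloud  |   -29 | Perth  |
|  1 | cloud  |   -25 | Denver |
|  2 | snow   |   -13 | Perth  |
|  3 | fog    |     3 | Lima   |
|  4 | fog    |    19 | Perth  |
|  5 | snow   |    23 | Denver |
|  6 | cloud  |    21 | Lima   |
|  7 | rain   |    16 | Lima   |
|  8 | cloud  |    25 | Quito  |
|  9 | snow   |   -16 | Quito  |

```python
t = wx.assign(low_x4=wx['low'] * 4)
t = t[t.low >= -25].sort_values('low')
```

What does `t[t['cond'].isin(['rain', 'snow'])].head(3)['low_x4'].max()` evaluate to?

64

add column low_x4 = wx['low'] * 4:
    cond  low    city  low_x4
0  cloud  -29   Perth    -116
1  cloud  -25  Denver    -100
2   snow  -13   Perth     -52
3    fog    3    Lima      12
4    fog   19   Perth      76
5   snow   23  Denver      92
6  cloud   21    Lima      84
7   rain   16    Lima      64
8  cloud   25   Quito     100
9   snow  -16   Quito     -64
filter rows where low >= -25:
    cond  low    city  low_x4
1  cloud  -25  Denver    -100
2   snow  -13   Perth     -52
3    fog    3    Lima      12
4    fog   19   Perth      76
5   snow   23  Denver      92
6  cloud   21    Lima      84
7   rain   16    Lima      64
8  cloud   25   Quito     100
9   snow  -16   Quito     -64
sort by low:
    cond  low    city  low_x4
1  cloud  -25  Denver    -100
9   snow  -16   Quito     -64
2   snow  -13   Perth     -52
3    fog    3    Lima      12
7   rain   16    Lima      64
4    fog   19   Perth      76
6  cloud   21    Lima      84
5   snow   23  Denver      92
8  cloud   25   Quito     100
filter rows where cond in ['rain', 'snow']:
   cond  low    city  low_x4
9  snow  -16   Quito     -64
2  snow  -13   Perth     -52
7  rain   16    Lima      64
5  snow   23  Denver      92
take first 3 rows:
   cond  low   city  low_x4
9  snow  -16  Quito     -64
2  snow  -13  Perth     -52
7  rain   16   Lima      64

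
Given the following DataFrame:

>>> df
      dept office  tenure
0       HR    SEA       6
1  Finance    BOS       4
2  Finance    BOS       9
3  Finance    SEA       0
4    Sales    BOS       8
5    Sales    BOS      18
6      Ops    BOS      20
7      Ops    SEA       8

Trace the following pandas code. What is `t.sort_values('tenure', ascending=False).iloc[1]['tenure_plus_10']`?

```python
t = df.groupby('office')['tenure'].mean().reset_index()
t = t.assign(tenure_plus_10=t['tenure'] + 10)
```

group by office, mean of tenure:
office
BOS    11.800000
SEA     4.666667
Name: tenure, dtype: float64
reset_index():
  office     tenure
0    BOS  11.800000
1    SEA   4.666667
add column tenure_plus_10 = t['tenure'] + 10:
  office     tenure  tenure_plus_10
0    BOS  11.800000       21.800000
1    SEA   4.666667       14.666667
sort by tenure descending:
  office     tenure  tenure_plus_10
0    BOS  11.800000       21.800000
1    SEA   4.666667       14.666667
Then the value at position 1, column 'tenure_plus_10': 14.6666666667

14.6666666667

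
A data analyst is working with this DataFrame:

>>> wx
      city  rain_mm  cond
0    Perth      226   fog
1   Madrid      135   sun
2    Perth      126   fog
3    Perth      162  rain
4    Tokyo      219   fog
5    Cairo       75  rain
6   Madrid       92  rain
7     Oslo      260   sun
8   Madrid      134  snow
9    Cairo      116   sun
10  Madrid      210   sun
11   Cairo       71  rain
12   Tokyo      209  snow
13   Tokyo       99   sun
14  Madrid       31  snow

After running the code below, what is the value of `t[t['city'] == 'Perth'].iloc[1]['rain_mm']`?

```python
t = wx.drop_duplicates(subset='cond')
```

162

drop duplicate cond (keep=first):
     city  rain_mm  cond
0   Perth      226   fog
1  Madrid      135   sun
3   Perth      162  rain
8  Madrid      134  snow
filter rows where city == 'Perth':
    city  rain_mm  cond
0  Perth      226   fog
3  Perth      162  rain
So iloc[1]['rain_mm'] = 162.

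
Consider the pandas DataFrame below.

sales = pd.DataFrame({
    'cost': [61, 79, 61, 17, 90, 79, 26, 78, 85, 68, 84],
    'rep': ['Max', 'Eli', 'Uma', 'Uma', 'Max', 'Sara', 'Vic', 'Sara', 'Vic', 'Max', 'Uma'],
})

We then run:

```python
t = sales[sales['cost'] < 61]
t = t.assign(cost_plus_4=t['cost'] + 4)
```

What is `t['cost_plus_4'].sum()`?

51

filter rows where cost < 61:
   cost  rep
3    17  Uma
6    26  Vic
add column cost_plus_4 = t['cost'] + 4:
   cost  rep  cost_plus_4
3    17  Uma           21
6    26  Vic           30
sum of column 'cost_plus_4' → 51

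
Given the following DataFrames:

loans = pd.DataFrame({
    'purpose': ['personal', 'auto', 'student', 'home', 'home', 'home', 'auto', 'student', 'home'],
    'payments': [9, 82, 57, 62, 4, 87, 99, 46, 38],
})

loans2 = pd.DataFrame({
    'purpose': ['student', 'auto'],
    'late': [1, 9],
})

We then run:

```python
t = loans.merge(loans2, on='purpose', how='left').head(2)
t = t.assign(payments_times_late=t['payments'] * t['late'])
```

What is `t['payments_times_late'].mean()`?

merge on 'purpose' (how='left') → 9 rows:
    purpose  payments  late
0  personal         9   NaN
1      auto        82   9.0
2   student        57   1.0
3      home        62   NaN
4      home         4   NaN
5      home        87   NaN
6      auto        99   9.0
7   student        46   1.0
8      home        38   NaN
take first 2 rows:
    purpose  payments  late
0  personal         9   NaN
1      auto        82   9.0
add column payments_times_late = t['payments'] * t['late']:
    purpose  payments  late  payments_times_late
0  personal         9   NaN                  NaN
1      auto        82   9.0                738.0

738.0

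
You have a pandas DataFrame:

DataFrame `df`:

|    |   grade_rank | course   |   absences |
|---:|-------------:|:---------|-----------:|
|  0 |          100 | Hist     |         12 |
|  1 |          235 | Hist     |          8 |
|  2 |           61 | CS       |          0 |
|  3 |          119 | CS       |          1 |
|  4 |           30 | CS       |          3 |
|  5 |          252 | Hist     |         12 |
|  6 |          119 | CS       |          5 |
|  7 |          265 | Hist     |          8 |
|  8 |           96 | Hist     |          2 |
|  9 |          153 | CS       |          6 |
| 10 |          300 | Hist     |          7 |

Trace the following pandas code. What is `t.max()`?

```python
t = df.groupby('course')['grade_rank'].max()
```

300

group by course, max of grade_rank:
course
CS      153
Hist    300
Name: grade_rank, dtype: int64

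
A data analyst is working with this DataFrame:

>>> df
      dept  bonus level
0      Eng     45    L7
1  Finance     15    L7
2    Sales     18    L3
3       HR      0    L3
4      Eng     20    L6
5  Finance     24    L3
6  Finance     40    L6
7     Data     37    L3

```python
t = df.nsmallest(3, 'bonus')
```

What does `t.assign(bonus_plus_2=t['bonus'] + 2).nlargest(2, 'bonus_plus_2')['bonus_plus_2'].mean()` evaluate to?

take 3 rows with smallest bonus:
      dept  bonus level
3       HR      0    L3
1  Finance     15    L7
2    Sales     18    L3
add column bonus_plus_2 = t['bonus'] + 2:
      dept  bonus level  bonus_plus_2
3       HR      0    L3             2
1  Finance     15    L7            17
2    Sales     18    L3            20
take 2 rows with largest bonus_plus_2:
      dept  bonus level  bonus_plus_2
2    Sales     18    L3            20
1  Finance     15    L7            17
The mean of column 'bonus_plus_2' is 18.5.

18.5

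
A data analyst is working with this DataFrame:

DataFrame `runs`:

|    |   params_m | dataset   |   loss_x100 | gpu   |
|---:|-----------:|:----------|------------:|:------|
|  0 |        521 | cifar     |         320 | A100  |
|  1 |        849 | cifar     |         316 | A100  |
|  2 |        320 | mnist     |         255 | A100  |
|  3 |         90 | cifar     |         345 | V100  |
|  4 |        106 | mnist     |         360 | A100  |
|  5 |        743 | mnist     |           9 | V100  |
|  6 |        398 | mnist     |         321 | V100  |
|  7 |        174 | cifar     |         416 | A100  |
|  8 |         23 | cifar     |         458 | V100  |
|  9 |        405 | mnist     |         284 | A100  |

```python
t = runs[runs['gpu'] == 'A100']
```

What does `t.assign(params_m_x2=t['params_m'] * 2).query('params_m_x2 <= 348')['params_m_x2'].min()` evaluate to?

filter rows where gpu == 'A100':
   params_m dataset  loss_x100   gpu
0       521   cifar        320  A100
1       849   cifar        316  A100
2       320   mnist        255  A100
4       106   mnist        360  A100
7       174   cifar        416  A100
9       405   mnist        284  A100
add column params_m_x2 = t['params_m'] * 2:
   params_m dataset  loss_x100   gpu  params_m_x2
0       521   cifar        320  A100         1042
1       849   cifar        316  A100         1698
2       320   mnist        255  A100          640
4       106   mnist        360  A100          212
7       174   cifar        416  A100          348
9       405   mnist        284  A100          810
filter rows where params_m_x2 <= 348:
   params_m dataset  loss_x100   gpu  params_m_x2
4       106   mnist        360  A100          212
7       174   cifar        416  A100          348

212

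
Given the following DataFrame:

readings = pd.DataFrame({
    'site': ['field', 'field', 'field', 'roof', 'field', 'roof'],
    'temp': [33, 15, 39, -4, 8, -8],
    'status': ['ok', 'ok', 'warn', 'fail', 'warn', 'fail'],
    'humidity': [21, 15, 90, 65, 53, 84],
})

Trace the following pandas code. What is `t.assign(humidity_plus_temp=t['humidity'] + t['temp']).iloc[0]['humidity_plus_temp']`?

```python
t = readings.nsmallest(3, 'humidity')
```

take 3 rows with smallest humidity:
    site  temp status  humidity
1  field    15     ok        15
0  field    33     ok        21
4  field     8   warn        53
add column humidity_plus_temp = t['humidity'] + t['temp']:
    site  temp status  humidity  humidity_plus_temp
1  field    15     ok        15                  30
0  field    33     ok        21                  54
4  field     8   warn        53                  61
So iloc[0]['humidity_plus_temp'] = 30.

30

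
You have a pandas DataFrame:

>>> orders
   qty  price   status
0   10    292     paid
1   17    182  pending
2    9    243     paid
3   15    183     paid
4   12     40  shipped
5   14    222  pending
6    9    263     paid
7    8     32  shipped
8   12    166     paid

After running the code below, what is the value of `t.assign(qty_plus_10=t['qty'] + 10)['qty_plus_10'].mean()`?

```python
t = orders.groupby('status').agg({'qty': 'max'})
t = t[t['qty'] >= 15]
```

26.0

group by status, max of qty:
         qty
status      
paid      15
pending   17
shipped   12
filter rows where qty >= 15:
         qty
status      
paid      15
pending   17
add column qty_plus_10 = t['qty'] + 10:
         qty  qty_plus_10
status                   
paid      15           25
pending   17           27
Then the mean of column 'qty_plus_10': 26.0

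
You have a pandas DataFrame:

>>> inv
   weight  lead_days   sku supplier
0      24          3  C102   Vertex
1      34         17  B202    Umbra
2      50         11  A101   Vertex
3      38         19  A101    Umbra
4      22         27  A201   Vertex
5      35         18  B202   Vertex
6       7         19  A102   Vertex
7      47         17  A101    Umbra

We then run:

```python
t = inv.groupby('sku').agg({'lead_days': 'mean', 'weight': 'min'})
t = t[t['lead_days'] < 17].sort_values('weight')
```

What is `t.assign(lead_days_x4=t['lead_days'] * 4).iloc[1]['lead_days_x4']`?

group by sku: mean(lead_days), min(weight):
      lead_days  weight
sku                    
A101  15.666667      38
A102  19.000000       7
A201  27.000000      22
B202  17.500000      34
C102   3.000000      24
filter rows where lead_days < 17:
      lead_days  weight
sku                    
A101  15.666667      38
C102   3.000000      24
sort by weight:
      lead_days  weight
sku                    
C102   3.000000      24
A101  15.666667      38
add column lead_days_x4 = t['lead_days'] * 4:
      lead_days  weight  lead_days_x4
sku                                  
C102   3.000000      24     12.000000
A101  15.666667      38     62.666667
Taking the value at position 1, column 'lead_days_x4' gives 62.6666666667.

62.6666666667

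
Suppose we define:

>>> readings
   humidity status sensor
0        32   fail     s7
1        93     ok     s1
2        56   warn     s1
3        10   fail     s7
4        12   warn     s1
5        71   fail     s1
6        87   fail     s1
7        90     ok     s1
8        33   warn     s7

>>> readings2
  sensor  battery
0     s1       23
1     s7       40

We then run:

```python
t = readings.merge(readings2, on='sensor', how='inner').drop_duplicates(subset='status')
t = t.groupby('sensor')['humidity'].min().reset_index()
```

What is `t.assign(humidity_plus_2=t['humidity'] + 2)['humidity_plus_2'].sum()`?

merge on 'sensor' (how='inner') → 9 rows:
   humidity status sensor  battery
0        32   fail     s7       40
1        93     ok     s1       23
2        56   warn     s1       23
3        10   fail     s7       40
4        12   warn     s1       23
5        71   fail     s1       23
6        87   fail     s1       23
7        90     ok     s1       23
8        33   warn     s7       40
drop duplicate status (keep=first):
   humidity status sensor  battery
0        32   fail     s7       40
1        93     ok     s1       23
2        56   warn     s1       23
group by sensor, min of humidity:
sensor
s1    56
s7    32
Name: humidity, dtype: int64
reset_index():
  sensor  humidity
0     s1        56
1     s7        32
add column humidity_plus_2 = t['humidity'] + 2:
  sensor  humidity  humidity_plus_2
0     s1        56               58
1     s7        32               34
Then the sum of column 'humidity_plus_2': 92

92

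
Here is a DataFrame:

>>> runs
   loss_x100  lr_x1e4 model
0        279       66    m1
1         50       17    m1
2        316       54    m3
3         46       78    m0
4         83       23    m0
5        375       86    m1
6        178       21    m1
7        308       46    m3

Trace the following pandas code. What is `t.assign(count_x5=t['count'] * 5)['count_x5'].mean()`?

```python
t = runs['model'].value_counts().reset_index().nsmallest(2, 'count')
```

value_counts of model:
model
m1    4
m3    2
m0    2
Name: count, dtype: int64
reset_index():
  model  count
0    m1      4
1    m3      2
2    m0      2
take 2 rows with smallest count:
  model  count
1    m3      2
2    m0      2
add column count_x5 = t['count'] * 5:
  model  count  count_x5
1    m3      2        10
2    m0      2        10

10.0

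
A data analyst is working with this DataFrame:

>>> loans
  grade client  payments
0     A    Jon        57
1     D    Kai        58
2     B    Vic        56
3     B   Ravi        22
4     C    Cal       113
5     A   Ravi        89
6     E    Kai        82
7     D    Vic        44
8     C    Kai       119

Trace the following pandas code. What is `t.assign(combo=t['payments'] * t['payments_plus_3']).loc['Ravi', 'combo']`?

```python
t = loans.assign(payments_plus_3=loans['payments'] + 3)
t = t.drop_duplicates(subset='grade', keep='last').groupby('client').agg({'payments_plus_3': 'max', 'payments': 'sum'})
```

add column payments_plus_3 = loans['payments'] + 3:
  grade client  payments  payments_plus_3
0     A    Jon        57               60
1     D    Kai        58               61
2     B    Vic        56               59
3     B   Ravi        22               25
4     C    Cal       113              116
5     A   Ravi        89               92
6     E    Kai        82               85
7     D    Vic        44               47
8     C    Kai       119              122
drop duplicate grade (keep=last):
  grade client  payments  payments_plus_3
3     B   Ravi        22               25
5     A   Ravi        89               92
6     E    Kai        82               85
7     D    Vic        44               47
8     C    Kai       119              122
group by client: max(payments_plus_3), sum(payments):
        payments_plus_3  payments
client                           
Kai                 122       201
Ravi                 92       111
Vic                  47        44
add column combo = t['payments'] * t['payments_plus_3']:
        payments_plus_3  payments  combo
client                                  
Kai                 122       201  24522
Ravi                 92       111  10212
Vic                  47        44   2068
Taking the value at row 'Ravi', column 'combo' gives 10212.

10212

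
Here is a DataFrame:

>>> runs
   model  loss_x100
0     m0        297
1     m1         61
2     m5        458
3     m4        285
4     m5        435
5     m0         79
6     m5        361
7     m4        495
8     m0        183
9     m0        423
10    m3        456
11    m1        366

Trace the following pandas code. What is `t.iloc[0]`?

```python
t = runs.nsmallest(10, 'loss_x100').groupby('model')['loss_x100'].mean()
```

take 10 rows with smallest loss_x100:
   model  loss_x100
1     m1         61
5     m0         79
8     m0        183
3     m4        285
0     m0        297
6     m5        361
11    m1        366
9     m0        423
4     m5        435
10    m3        456
group by model, mean of loss_x100:
model
m0    245.5
m1    213.5
m3    456.0
m4    285.0
m5    398.0
Name: loss_x100, dtype: float64
value at position 0 → 245.5

245.5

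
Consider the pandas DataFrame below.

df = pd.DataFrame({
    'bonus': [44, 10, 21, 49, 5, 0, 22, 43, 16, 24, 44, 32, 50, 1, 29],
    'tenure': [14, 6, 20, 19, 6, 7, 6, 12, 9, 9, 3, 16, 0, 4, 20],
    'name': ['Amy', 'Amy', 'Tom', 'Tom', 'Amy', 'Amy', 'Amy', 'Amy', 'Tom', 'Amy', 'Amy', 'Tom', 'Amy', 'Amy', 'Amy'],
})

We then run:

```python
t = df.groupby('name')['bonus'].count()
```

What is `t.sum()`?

15

group by name, count of bonus:
name
Amy    11
Tom     4
Name: bonus, dtype: int64
Taking the sum of the resulting series gives 15.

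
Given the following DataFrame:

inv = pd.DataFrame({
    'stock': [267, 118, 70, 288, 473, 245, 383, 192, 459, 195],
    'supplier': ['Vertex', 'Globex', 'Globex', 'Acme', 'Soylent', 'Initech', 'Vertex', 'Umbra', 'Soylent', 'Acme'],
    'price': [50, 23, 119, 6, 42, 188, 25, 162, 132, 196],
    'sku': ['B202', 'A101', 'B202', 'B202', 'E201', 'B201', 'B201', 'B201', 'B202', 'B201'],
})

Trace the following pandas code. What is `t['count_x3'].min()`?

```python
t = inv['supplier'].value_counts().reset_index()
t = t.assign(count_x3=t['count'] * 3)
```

3

value_counts of supplier:
supplier
Vertex     2
Globex     2
Acme       2
Soylent    2
Initech    1
Umbra      1
Name: count, dtype: int64
reset_index():
  supplier  count
0   Vertex      2
1   Globex      2
2     Acme      2
3  Soylent      2
4  Initech      1
5    Umbra      1
add column count_x3 = t['count'] * 3:
  supplier  count  count_x3
0   Vertex      2         6
1   Globex      2         6
2     Acme      2         6
3  Soylent      2         6
4  Initech      1         3
5    Umbra      1         3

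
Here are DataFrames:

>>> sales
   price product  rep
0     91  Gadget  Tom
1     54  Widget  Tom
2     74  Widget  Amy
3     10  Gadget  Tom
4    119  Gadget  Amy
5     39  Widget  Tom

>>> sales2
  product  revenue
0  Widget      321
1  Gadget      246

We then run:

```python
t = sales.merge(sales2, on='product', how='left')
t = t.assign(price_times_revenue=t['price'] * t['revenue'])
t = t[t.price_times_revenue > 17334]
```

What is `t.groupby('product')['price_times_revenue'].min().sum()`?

46140

merge on 'product' (how='left') → 6 rows:
   price product  rep  revenue
0     91  Gadget  Tom      246
1     54  Widget  Tom      321
2     74  Widget  Amy      321
3     10  Gadget  Tom      246
4    119  Gadget  Amy      246
5     39  Widget  Tom      321
add column price_times_revenue = t['price'] * t['revenue']:
   price product  rep  revenue  price_times_revenue
0     91  Gadget  Tom      246                22386
1     54  Widget  Tom      321                17334
2     74  Widget  Amy      321                23754
3     10  Gadget  Tom      246                 2460
4    119  Gadget  Amy      246                29274
5     39  Widget  Tom      321                12519
filter rows where price_times_revenue > 17334:
   price product  rep  revenue  price_times_revenue
0     91  Gadget  Tom      246                22386
2     74  Widget  Amy      321                23754
4    119  Gadget  Amy      246                29274
group by product, min of price_times_revenue:
product
Gadget    22386
Widget    23754
Name: price_times_revenue, dtype: int64
So sum() = 46140.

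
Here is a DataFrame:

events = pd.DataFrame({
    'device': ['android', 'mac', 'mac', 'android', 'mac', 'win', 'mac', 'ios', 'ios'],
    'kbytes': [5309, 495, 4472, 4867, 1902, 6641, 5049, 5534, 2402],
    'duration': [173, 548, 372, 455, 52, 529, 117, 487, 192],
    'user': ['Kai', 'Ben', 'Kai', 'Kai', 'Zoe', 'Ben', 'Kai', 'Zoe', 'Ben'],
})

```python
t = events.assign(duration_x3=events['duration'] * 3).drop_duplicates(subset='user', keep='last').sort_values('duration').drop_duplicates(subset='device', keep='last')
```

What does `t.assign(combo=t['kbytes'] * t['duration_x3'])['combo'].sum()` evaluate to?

9857373

add column duration_x3 = events['duration'] * 3:
    device  kbytes  duration user  duration_x3
0  android    5309       173  Kai          519
1      mac     495       548  Ben         1644
2      mac    4472       372  Kai         1116
3  android    4867       455  Kai         1365
4      mac    1902        52  Zoe          156
5      win    6641       529  Ben         1587
6      mac    5049       117  Kai          351
7      ios    5534       487  Zoe         1461
8      ios    2402       192  Ben          576
drop duplicate user (keep=last):
  device  kbytes  duration user  duration_x3
6    mac    5049       117  Kai          351
7    ios    5534       487  Zoe         1461
8    ios    2402       192  Ben          576
sort by duration:
  device  kbytes  duration user  duration_x3
6    mac    5049       117  Kai          351
8    ios    2402       192  Ben          576
7    ios    5534       487  Zoe         1461
drop duplicate device (keep=last):
  device  kbytes  duration user  duration_x3
6    mac    5049       117  Kai          351
7    ios    5534       487  Zoe         1461
add column combo = t['kbytes'] * t['duration_x3']:
  device  kbytes  duration user  duration_x3    combo
6    mac    5049       117  Kai          351  1772199
7    ios    5534       487  Zoe         1461  8085174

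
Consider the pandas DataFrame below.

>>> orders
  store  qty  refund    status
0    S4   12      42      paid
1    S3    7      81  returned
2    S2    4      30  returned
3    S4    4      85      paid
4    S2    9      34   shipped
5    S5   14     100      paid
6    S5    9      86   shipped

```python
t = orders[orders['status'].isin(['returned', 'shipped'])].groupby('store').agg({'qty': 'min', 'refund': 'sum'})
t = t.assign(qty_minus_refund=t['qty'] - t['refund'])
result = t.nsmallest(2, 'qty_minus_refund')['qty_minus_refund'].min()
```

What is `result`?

filter rows where status in ['returned', 'shipped']:
  store  qty  refund    status
1    S3    7      81  returned
2    S2    4      30  returned
4    S2    9      34   shipped
6    S5    9      86   shipped
group by store: min(qty), sum(refund):
       qty  refund
store             
S2       4      64
S3       7      81
S5       9      86
add column qty_minus_refund = t['qty'] - t['refund']:
       qty  refund  qty_minus_refund
store                               
S2       4      64               -60
S3       7      81               -74
S5       9      86               -77
take 2 rows with smallest qty_minus_refund:
       qty  refund  qty_minus_refund
store                               
S5       9      86               -77
S3       7      81               -74

-77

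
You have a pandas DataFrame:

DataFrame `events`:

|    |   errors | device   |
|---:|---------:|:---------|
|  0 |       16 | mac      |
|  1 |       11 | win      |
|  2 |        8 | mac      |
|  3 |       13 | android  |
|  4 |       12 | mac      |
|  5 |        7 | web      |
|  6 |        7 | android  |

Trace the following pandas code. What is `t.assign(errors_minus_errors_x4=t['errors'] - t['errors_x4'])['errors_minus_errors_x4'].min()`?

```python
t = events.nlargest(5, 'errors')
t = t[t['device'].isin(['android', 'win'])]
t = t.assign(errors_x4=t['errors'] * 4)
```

-39

take 5 rows with largest errors:
   errors   device
0      16      mac
3      13  android
4      12      mac
1      11      win
2       8      mac
filter rows where device in ['android', 'win']:
   errors   device
3      13  android
1      11      win
add column errors_x4 = t['errors'] * 4:
   errors   device  errors_x4
3      13  android         52
1      11      win         44
add column errors_minus_errors_x4 = t['errors'] - t['errors_x4']:
   errors   device  errors_x4  errors_minus_errors_x4
3      13  android         52                     -39
1      11      win         44                     -33
The min of column 'errors_minus_errors_x4' is -39.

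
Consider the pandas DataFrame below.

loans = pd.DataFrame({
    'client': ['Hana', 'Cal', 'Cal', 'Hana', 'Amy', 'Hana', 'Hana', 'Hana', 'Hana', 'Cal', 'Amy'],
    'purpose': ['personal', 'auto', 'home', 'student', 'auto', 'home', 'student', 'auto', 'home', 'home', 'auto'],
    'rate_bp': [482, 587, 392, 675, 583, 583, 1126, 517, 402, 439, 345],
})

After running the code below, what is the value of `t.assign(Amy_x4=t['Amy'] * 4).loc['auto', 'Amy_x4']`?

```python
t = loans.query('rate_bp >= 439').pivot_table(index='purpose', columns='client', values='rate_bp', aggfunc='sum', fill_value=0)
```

filter rows where rate_bp >= 439:
  client   purpose  rate_bp
0   Hana  personal      482
1    Cal      auto      587
3   Hana   student      675
4    Amy      auto      583
5   Hana      home      583
6   Hana   student     1126
7   Hana      auto      517
9    Cal      home      439
pivot: rows=purpose, cols=client, sum(rate_bp):
client    Amy  Cal  Hana
purpose                 
auto      583  587   517
home        0  439   583
personal    0    0   482
student     0    0  1801
add column Amy_x4 = t['Amy'] * 4:
client    Amy  Cal  Hana  Amy_x4
purpose                         
auto      583  587   517    2332
home        0  439   583       0
personal    0    0   482       0
student     0    0  1801       0

2332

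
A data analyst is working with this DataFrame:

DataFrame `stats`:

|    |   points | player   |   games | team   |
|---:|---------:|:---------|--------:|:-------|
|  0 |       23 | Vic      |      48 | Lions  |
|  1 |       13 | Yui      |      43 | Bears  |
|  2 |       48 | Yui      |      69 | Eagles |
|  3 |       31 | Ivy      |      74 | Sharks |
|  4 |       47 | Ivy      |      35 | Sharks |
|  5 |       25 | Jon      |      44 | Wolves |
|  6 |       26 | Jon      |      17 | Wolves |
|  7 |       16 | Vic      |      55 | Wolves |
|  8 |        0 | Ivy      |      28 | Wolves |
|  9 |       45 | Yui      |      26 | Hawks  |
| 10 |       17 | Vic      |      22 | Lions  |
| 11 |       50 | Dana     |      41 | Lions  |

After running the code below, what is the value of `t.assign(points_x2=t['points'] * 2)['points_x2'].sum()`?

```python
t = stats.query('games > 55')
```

filter rows where games > 55:
   points player  games    team
2      48    Yui     69  Eagles
3      31    Ivy     74  Sharks
add column points_x2 = t['points'] * 2:
   points player  games    team  points_x2
2      48    Yui     69  Eagles         96
3      31    Ivy     74  Sharks         62
Then the sum of column 'points_x2': 158

158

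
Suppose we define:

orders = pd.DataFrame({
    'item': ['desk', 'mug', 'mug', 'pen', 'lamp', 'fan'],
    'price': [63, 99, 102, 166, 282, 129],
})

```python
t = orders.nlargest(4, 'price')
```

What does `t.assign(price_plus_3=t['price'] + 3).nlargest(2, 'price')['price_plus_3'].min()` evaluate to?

169

take 4 rows with largest price:
   item  price
4  lamp    282
3   pen    166
5   fan    129
2   mug    102
add column price_plus_3 = t['price'] + 3:
   item  price  price_plus_3
4  lamp    282           285
3   pen    166           169
5   fan    129           132
2   mug    102           105
take 2 rows with largest price:
   item  price  price_plus_3
4  lamp    282           285
3   pen    166           169
Finally, min of column 'price_plus_3' = 169.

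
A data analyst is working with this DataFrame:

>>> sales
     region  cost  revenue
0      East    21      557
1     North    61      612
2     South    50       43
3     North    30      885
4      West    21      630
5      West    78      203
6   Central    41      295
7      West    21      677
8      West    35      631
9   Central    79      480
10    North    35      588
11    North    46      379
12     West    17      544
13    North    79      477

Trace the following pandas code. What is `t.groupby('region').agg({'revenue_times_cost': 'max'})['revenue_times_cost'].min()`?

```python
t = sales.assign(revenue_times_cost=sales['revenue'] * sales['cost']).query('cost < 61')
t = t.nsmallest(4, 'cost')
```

11697

add column revenue_times_cost = sales['revenue'] * sales['cost']:
     region  cost  revenue  revenue_times_cost
0      East    21      557               11697
1     North    61      612               37332
2     South    50       43                2150
3     North    30      885               26550
4      West    21      630               13230
5      West    78      203               15834
6   Central    41      295               12095
7      West    21      677               14217
8      West    35      631               22085
9   Central    79      480               37920
10    North    35      588               20580
11    North    46      379               17434
12     West    17      544                9248
13    North    79      477               37683
filter rows where cost < 61:
     region  cost  revenue  revenue_times_cost
0      East    21      557               11697
2     South    50       43                2150
3     North    30      885               26550
4      West    21      630               13230
6   Central    41      295               12095
7      West    21      677               14217
8      West    35      631               22085
10    North    35      588               20580
11    North    46      379               17434
12     West    17      544                9248
take 4 rows with smallest cost:
   region  cost  revenue  revenue_times_cost
12   West    17      544                9248
0    East    21      557               11697
4    West    21      630               13230
7    West    21      677               14217
group by region, max of revenue_times_cost:
        revenue_times_cost
region                    
East                 11697
West                 14217
Finally, min of column 'revenue_times_cost' = 11697.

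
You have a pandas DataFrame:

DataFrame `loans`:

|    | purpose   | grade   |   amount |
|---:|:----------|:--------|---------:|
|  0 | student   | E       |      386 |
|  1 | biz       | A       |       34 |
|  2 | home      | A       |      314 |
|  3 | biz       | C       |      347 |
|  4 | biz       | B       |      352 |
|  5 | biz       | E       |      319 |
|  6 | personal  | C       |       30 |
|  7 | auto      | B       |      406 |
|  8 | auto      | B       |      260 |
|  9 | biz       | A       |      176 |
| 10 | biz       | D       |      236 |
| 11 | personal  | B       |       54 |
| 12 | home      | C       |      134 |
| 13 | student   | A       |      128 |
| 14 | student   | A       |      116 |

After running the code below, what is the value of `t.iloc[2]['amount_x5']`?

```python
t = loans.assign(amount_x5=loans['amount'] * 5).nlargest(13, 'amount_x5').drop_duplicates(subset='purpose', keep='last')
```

add column amount_x5 = loans['amount'] * 5:
     purpose grade  amount  amount_x5
0    student     E     386       1930
1        biz     A      34        170
2       home     A     314       1570
3        biz     C     347       1735
4        biz     B     352       1760
5        biz     E     319       1595
6   personal     C      30        150
7       auto     B     406       2030
8       auto     B     260       1300
9        biz     A     176        880
10       biz     D     236       1180
11  personal     B      54        270
12      home     C     134        670
13   student     A     128        640
14   student     A     116        580
take 13 rows with largest amount_x5:
     purpose grade  amount  amount_x5
7       auto     B     406       2030
0    student     E     386       1930
4        biz     B     352       1760
3        biz     C     347       1735
5        biz     E     319       1595
2       home     A     314       1570
8       auto     B     260       1300
10       biz     D     236       1180
9        biz     A     176        880
12      home     C     134        670
13   student     A     128        640
14   student     A     116        580
11  personal     B      54        270
drop duplicate purpose (keep=last):
     purpose grade  amount  amount_x5
8       auto     B     260       1300
9        biz     A     176        880
12      home     C     134        670
14   student     A     116        580
11  personal     B      54        270
value at position 2, column 'amount_x5' → 670

670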